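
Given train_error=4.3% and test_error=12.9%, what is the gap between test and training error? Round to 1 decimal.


Generalization gap = test_error - train_error
= 12.9 - 4.3
= 8.6%
A moderate gap.

8.6


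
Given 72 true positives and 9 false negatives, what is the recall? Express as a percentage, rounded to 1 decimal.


Recall = TP / (TP + FN) * 100
= 72 / (72 + 9)
= 72 / 81
= 0.8889
= 88.9%

88.9


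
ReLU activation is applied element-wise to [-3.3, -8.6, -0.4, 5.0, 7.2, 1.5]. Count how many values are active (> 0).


ReLU(x) = max(0, x) for each element:
ReLU(-3.3) = 0
ReLU(-8.6) = 0
ReLU(-0.4) = 0
ReLU(5.0) = 5.0
ReLU(7.2) = 7.2
ReLU(1.5) = 1.5
Active neurons (>0): 3

3


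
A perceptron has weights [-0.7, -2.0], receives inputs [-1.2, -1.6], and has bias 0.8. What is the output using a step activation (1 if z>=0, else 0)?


z = w . x + b
= -0.7*-1.2 + -2.0*-1.6 + 0.8
= 0.84 + 3.2 + 0.8
= 4.04 + 0.8
= 4.84
Since z = 4.84 >= 0, output = 1

1


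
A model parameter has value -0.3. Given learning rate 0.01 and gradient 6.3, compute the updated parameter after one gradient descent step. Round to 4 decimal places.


w_new = w_old - lr * gradient
= -0.3 - 0.01 * 6.3
= -0.3 - (0.063)
= -0.3630

-0.3630


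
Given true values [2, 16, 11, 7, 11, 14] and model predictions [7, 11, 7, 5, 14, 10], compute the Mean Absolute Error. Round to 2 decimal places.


Absolute errors: [5, 5, 4, 2, 3, 4]
Sum of absolute errors = 23
MAE = 23 / 6 = 3.83

3.83


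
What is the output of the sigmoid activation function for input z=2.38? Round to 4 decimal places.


sigmoid(z) = 1 / (1 + exp(-z))
exp(-(2.38)) = exp(-2.38) = 0.0926
1 + 0.0926 = 1.0926
1 / 1.0926 = 0.9153

0.9153


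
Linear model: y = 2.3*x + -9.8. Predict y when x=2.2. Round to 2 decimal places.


y = 2.3 * 2.2 + (-9.8)
= 5.06 + (-9.8)
= -4.74

-4.74


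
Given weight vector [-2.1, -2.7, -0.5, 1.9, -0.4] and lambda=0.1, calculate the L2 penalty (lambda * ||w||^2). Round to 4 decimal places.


Squaring each weight:
(-2.1)^2 = 4.41
(-2.7)^2 = 7.29
(-0.5)^2 = 0.25
1.9^2 = 3.61
(-0.4)^2 = 0.16
Sum of squares = 15.72
Penalty = 0.1 * 15.72 = 1.5720

1.5720


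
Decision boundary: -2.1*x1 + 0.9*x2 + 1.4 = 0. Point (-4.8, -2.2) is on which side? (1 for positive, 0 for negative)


Compute -2.1 * -4.8 + 0.9 * -2.2 + 1.4
= 10.08 + -1.98 + 1.4
= 9.5
Since 9.5 >= 0, the point is on the positive side.

1


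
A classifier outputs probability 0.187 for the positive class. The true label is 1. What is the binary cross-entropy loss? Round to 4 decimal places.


For y=1: Loss = -log(p)
= -log(0.187)
= -(-1.6766)
= 1.6766

1.6766


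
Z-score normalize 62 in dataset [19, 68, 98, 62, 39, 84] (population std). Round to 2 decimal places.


Mean = (19 + 68 + 98 + 62 + 39 + 84) / 6 = 61.6667
Variance = sum((x_i - mean)^2) / n = 698.8889
Std = sqrt(698.8889) = 26.4365
Z = (x - mean) / std
= (62 - 61.6667) / 26.4365
= 0.3333 / 26.4365
= 0.01

0.01


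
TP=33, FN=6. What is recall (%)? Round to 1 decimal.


Recall = TP / (TP + FN) * 100
= 33 / (33 + 6)
= 33 / 39
= 0.8462
= 84.6%

84.6


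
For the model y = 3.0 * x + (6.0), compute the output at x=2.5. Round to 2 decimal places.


y = 3.0 * 2.5 + (6.0)
= 7.5 + (6.0)
= 13.50

13.50


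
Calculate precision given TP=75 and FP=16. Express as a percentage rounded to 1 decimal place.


Precision = TP / (TP + FP) * 100
= 75 / (75 + 16)
= 75 / 91
= 0.8242
= 82.4%

82.4


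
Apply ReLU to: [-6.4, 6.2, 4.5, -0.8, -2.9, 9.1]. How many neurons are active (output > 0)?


ReLU(x) = max(0, x) for each element:
ReLU(-6.4) = 0
ReLU(6.2) = 6.2
ReLU(4.5) = 4.5
ReLU(-0.8) = 0
ReLU(-2.9) = 0
ReLU(9.1) = 9.1
Active neurons (>0): 3

3


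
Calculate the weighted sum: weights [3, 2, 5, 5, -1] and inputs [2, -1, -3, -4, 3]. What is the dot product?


Element-wise products:
3 * 2 = 6
2 * -1 = -2
5 * -3 = -15
5 * -4 = -20
-1 * 3 = -3
Sum = 6 + -2 + -15 + -20 + -3
= -34

-34


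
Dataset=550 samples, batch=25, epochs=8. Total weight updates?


Iterations per epoch = 550 / 25 = 22
Total updates = iterations_per_epoch * epochs
= 22 * 8
= 176

176


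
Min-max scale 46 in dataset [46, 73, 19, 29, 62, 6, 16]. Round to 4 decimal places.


Min = 6, Max = 73
Range = 73 - 6 = 67
Scaled = (x - min) / (max - min)
= (46 - 6) / 67
= 40 / 67
= 0.5970

0.5970


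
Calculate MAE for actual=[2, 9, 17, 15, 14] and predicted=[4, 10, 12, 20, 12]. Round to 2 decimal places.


Absolute errors: [2, 1, 5, 5, 2]
Sum of absolute errors = 15
MAE = 15 / 5 = 3.00

3.00


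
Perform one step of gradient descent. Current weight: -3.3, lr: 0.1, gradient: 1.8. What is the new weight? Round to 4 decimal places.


w_new = w_old - lr * gradient
= -3.3 - 0.1 * 1.8
= -3.3 - (0.18)
= -3.4800

-3.4800


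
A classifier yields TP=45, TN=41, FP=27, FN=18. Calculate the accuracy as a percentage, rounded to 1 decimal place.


Accuracy = (TP + TN) / (TP + TN + FP + FN) * 100
= (45 + 41) / (45 + 41 + 27 + 18)
= 86 / 131
= 0.6565
= 65.6%

65.6


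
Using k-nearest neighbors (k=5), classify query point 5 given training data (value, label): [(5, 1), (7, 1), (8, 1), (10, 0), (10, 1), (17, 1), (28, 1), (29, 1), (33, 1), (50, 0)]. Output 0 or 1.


Distances from query 5:
Point 5 (class 1): distance = 0
Point 7 (class 1): distance = 2
Point 8 (class 1): distance = 3
Point 10 (class 0): distance = 5
Point 10 (class 1): distance = 5
K=5 nearest neighbors: classes = [1, 1, 1, 0, 1]
Votes for class 1: 4 / 5
Majority vote => class 1

1


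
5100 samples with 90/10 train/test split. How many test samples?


Train samples = 5100 * 90% = 4590
Test samples = 5100 - 4590
= 510

510


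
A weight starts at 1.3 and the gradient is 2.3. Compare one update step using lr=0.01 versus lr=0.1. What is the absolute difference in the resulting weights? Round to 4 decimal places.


With lr=0.01: w_new = 1.3 - 0.01 * 2.3 = 1.277
With lr=0.1: w_new = 1.3 - 0.1 * 2.3 = 1.07
Absolute difference = |1.277 - 1.07|
= 0.2070

0.2070


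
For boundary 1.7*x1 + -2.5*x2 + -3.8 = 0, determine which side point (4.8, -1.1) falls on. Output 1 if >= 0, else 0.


Compute 1.7 * 4.8 + -2.5 * -1.1 + -3.8
= 8.16 + 2.75 + -3.8
= 7.11
Since 7.11 >= 0, the point is on the positive side.

1


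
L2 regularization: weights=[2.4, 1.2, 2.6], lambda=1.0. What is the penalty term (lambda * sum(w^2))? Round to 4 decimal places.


Squaring each weight:
2.4^2 = 5.76
1.2^2 = 1.44
2.6^2 = 6.76
Sum of squares = 13.96
Penalty = 1.0 * 13.96 = 13.9600

13.9600


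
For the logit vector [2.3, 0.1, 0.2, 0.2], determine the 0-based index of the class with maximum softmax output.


Softmax is a monotonic transformation, so it preserves the argmax.
We need to find the index of the maximum logit.
Index 0: 2.3
Index 1: 0.1
Index 2: 0.2
Index 3: 0.2
Maximum logit = 2.3 at index 0

0


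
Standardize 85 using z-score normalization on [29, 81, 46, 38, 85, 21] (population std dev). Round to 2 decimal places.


Mean = (29 + 81 + 46 + 38 + 85 + 21) / 6 = 50.0
Variance = sum((x_i - mean)^2) / n = 604.6667
Std = sqrt(604.6667) = 24.59
Z = (x - mean) / std
= (85 - 50.0) / 24.59
= 35.0 / 24.59
= 1.42

1.42


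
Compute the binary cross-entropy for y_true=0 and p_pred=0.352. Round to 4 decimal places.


For y=0: Loss = -log(1-p)
= -log(1 - 0.352)
= -log(0.648)
= -(-0.4339)
= 0.4339

0.4339


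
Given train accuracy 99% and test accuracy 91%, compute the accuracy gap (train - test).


Gap = train_accuracy - test_accuracy
= 99 - 91
= 8%
This moderate gap may indicate mild overfitting.

8


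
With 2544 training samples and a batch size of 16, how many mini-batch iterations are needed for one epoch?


Iterations per epoch = dataset_size / batch_size
= 2544 / 16
= 159

159


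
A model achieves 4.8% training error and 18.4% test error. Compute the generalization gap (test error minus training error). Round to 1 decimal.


Generalization gap = test_error - train_error
= 18.4 - 4.8
= 13.6%
A large gap suggests overfitting.

13.6


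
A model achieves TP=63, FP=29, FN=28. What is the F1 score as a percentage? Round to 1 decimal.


Precision = TP / (TP + FP) = 63 / 92 = 0.6848
Recall = TP / (TP + FN) = 63 / 91 = 0.6923
F1 = 2 * P * R / (P + R)
= 2 * 0.6848 * 0.6923 / (0.6848 + 0.6923)
= 0.9482 / 1.3771
= 0.6885
As percentage: 68.9%

68.9


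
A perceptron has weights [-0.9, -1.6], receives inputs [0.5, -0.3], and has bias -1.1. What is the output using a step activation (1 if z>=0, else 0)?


z = w . x + b
= -0.9*0.5 + -1.6*-0.3 + -1.1
= -0.45 + 0.48 + -1.1
= 0.03 + -1.1
= -1.07
Since z = -1.07 < 0, output = 0

0


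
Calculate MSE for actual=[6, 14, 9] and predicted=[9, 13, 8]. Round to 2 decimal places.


Differences: [-3, 1, 1]
Squared errors: [9, 1, 1]
Sum of squared errors = 11
MSE = 11 / 3 = 3.67

3.67


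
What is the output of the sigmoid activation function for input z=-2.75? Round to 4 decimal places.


sigmoid(z) = 1 / (1 + exp(-z))
exp(-(-2.75)) = exp(2.75) = 15.6426
1 + 15.6426 = 16.6426
1 / 16.6426 = 0.0601

0.0601


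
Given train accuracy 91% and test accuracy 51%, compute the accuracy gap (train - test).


Gap = train_accuracy - test_accuracy
= 91 - 51
= 40%
This large gap strongly indicates overfitting.

40


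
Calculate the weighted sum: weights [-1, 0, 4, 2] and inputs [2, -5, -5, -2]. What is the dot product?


Element-wise products:
-1 * 2 = -2
0 * -5 = 0
4 * -5 = -20
2 * -2 = -4
Sum = -2 + 0 + -20 + -4
= -26

-26


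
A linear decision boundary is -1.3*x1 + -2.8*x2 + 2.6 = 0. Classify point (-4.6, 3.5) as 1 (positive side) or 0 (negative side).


Compute -1.3 * -4.6 + -2.8 * 3.5 + 2.6
= 5.98 + -9.8 + 2.6
= -1.22
Since -1.22 < 0, the point is on the negative side.

0


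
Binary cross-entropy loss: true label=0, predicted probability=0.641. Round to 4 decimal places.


For y=0: Loss = -log(1-p)
= -log(1 - 0.641)
= -log(0.359)
= -(-1.0244)
= 1.0244

1.0244


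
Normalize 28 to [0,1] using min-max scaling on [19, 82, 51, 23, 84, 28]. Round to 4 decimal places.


Min = 19, Max = 84
Range = 84 - 19 = 65
Scaled = (x - min) / (max - min)
= (28 - 19) / 65
= 9 / 65
= 0.1385

0.1385


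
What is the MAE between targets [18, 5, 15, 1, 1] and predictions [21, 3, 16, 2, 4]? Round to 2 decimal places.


Absolute errors: [3, 2, 1, 1, 3]
Sum of absolute errors = 10
MAE = 10 / 5 = 2.00

2.00


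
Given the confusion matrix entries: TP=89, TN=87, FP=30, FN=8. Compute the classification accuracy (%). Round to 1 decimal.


Accuracy = (TP + TN) / (TP + TN + FP + FN) * 100
= (89 + 87) / (89 + 87 + 30 + 8)
= 176 / 214
= 0.8224
= 82.2%

82.2


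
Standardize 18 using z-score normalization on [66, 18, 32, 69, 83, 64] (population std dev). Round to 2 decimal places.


Mean = (66 + 18 + 32 + 69 + 83 + 64) / 6 = 55.3333
Variance = sum((x_i - mean)^2) / n = 513.2222
Std = sqrt(513.2222) = 22.6544
Z = (x - mean) / std
= (18 - 55.3333) / 22.6544
= -37.3333 / 22.6544
= -1.65

-1.65


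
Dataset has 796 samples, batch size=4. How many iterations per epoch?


Iterations per epoch = dataset_size / batch_size
= 796 / 4
= 199

199


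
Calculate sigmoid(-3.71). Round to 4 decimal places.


sigmoid(z) = 1 / (1 + exp(-z))
exp(-(-3.71)) = exp(3.71) = 40.8538
1 + 40.8538 = 41.8538
1 / 41.8538 = 0.0239

0.0239


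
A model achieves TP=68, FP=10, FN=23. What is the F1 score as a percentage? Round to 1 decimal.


Precision = TP / (TP + FP) = 68 / 78 = 0.8718
Recall = TP / (TP + FN) = 68 / 91 = 0.7473
F1 = 2 * P * R / (P + R)
= 2 * 0.8718 * 0.7473 / (0.8718 + 0.7473)
= 1.3029 / 1.619
= 0.8047
As percentage: 80.5%

80.5


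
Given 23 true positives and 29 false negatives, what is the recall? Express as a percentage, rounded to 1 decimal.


Recall = TP / (TP + FN) * 100
= 23 / (23 + 29)
= 23 / 52
= 0.4423
= 44.2%

44.2


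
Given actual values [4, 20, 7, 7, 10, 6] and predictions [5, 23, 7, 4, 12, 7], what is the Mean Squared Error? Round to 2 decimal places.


Differences: [-1, -3, 0, 3, -2, -1]
Squared errors: [1, 9, 0, 9, 4, 1]
Sum of squared errors = 24
MSE = 24 / 6 = 4.00

4.00


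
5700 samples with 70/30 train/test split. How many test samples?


Train samples = 5700 * 70% = 3990
Test samples = 5700 - 3990
= 1710

1710


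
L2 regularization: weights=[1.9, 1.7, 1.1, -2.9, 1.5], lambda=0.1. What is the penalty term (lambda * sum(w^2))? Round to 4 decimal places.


Squaring each weight:
1.9^2 = 3.61
1.7^2 = 2.89
1.1^2 = 1.21
(-2.9)^2 = 8.41
1.5^2 = 2.25
Sum of squares = 18.37
Penalty = 0.1 * 18.37 = 1.8370

1.8370


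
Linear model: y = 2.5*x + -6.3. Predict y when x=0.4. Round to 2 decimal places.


y = 2.5 * 0.4 + (-6.3)
= 1.0 + (-6.3)
= -5.30

-5.30


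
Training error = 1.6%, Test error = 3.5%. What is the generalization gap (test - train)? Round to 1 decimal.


Generalization gap = test_error - train_error
= 3.5 - 1.6
= 1.9%
A small gap suggests good generalization.

1.9


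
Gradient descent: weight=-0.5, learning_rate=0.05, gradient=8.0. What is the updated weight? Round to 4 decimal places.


w_new = w_old - lr * gradient
= -0.5 - 0.05 * 8.0
= -0.5 - (0.4)
= -0.9000

-0.9000


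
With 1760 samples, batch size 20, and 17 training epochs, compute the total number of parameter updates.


Iterations per epoch = 1760 / 20 = 88
Total updates = iterations_per_epoch * epochs
= 88 * 17
= 1496

1496


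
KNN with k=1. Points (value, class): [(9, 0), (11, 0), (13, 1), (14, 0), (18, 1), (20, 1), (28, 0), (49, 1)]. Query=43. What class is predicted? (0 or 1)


Distances from query 43:
Point 49 (class 1): distance = 6
K=1 nearest neighbors: classes = [1]
Votes for class 1: 1 / 1
Majority vote => class 1

1


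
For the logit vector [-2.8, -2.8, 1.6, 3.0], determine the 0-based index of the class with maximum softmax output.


Softmax is a monotonic transformation, so it preserves the argmax.
We need to find the index of the maximum logit.
Index 0: -2.8
Index 1: -2.8
Index 2: 1.6
Index 3: 3.0
Maximum logit = 3.0 at index 3

3


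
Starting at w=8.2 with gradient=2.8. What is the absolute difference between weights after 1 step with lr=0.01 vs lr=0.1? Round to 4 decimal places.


With lr=0.01: w_new = 8.2 - 0.01 * 2.8 = 8.172
With lr=0.1: w_new = 8.2 - 0.1 * 2.8 = 7.92
Absolute difference = |8.172 - 7.92|
= 0.2520

0.2520


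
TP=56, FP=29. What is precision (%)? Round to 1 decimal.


Precision = TP / (TP + FP) * 100
= 56 / (56 + 29)
= 56 / 85
= 0.6588
= 65.9%

65.9


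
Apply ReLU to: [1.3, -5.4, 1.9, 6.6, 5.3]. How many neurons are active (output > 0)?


ReLU(x) = max(0, x) for each element:
ReLU(1.3) = 1.3
ReLU(-5.4) = 0
ReLU(1.9) = 1.9
ReLU(6.6) = 6.6
ReLU(5.3) = 5.3
Active neurons (>0): 4

4


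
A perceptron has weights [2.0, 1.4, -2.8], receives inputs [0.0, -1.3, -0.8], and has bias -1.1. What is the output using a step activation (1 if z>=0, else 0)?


z = w . x + b
= 2.0*0.0 + 1.4*-1.3 + -2.8*-0.8 + -1.1
= 0.0 + -1.82 + 2.24 + -1.1
= 0.42 + -1.1
= -0.68
Since z = -0.68 < 0, output = 0

0


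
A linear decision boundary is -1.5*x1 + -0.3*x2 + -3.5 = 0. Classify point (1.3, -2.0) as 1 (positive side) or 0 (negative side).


Compute -1.5 * 1.3 + -0.3 * -2.0 + -3.5
= -1.95 + 0.6 + -3.5
= -4.85
Since -4.85 < 0, the point is on the negative side.

0


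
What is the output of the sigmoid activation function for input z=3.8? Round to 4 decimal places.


sigmoid(z) = 1 / (1 + exp(-z))
exp(-(3.8)) = exp(-3.8) = 0.0224
1 + 0.0224 = 1.0224
1 / 1.0224 = 0.9781

0.9781


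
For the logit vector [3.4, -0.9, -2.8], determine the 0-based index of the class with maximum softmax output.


Softmax is a monotonic transformation, so it preserves the argmax.
We need to find the index of the maximum logit.
Index 0: 3.4
Index 1: -0.9
Index 2: -2.8
Maximum logit = 3.4 at index 0

0


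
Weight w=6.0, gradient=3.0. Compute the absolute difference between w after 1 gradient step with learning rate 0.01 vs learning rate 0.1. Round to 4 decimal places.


With lr=0.01: w_new = 6.0 - 0.01 * 3.0 = 5.97
With lr=0.1: w_new = 6.0 - 0.1 * 3.0 = 5.7
Absolute difference = |5.97 - 5.7|
= 0.2700

0.2700


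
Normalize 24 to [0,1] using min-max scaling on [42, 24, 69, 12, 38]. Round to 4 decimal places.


Min = 12, Max = 69
Range = 69 - 12 = 57
Scaled = (x - min) / (max - min)
= (24 - 12) / 57
= 12 / 57
= 0.2105

0.2105


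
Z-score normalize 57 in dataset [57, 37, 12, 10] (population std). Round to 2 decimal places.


Mean = (57 + 37 + 12 + 10) / 4 = 29.0
Variance = sum((x_i - mean)^2) / n = 374.5
Std = sqrt(374.5) = 19.352
Z = (x - mean) / std
= (57 - 29.0) / 19.352
= 28.0 / 19.352
= 1.45

1.45


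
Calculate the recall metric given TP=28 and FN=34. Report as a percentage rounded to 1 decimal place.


Recall = TP / (TP + FN) * 100
= 28 / (28 + 34)
= 28 / 62
= 0.4516
= 45.2%

45.2


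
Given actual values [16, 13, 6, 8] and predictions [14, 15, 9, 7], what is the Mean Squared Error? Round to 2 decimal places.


Differences: [2, -2, -3, 1]
Squared errors: [4, 4, 9, 1]
Sum of squared errors = 18
MSE = 18 / 4 = 4.50

4.50


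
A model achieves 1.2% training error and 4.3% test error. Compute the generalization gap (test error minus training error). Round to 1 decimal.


Generalization gap = test_error - train_error
= 4.3 - 1.2
= 3.1%
A moderate gap.

3.1


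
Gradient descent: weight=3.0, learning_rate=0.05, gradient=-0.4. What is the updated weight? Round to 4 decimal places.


w_new = w_old - lr * gradient
= 3.0 - 0.05 * -0.4
= 3.0 - (-0.02)
= 3.0200

3.0200


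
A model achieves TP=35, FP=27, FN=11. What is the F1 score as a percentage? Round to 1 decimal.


Precision = TP / (TP + FP) = 35 / 62 = 0.5645
Recall = TP / (TP + FN) = 35 / 46 = 0.7609
F1 = 2 * P * R / (P + R)
= 2 * 0.5645 * 0.7609 / (0.5645 + 0.7609)
= 0.859 / 1.3254
= 0.6481
As percentage: 64.8%

64.8


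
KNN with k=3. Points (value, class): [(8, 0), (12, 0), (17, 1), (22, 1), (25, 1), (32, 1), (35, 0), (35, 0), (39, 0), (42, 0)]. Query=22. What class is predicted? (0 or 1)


Distances from query 22:
Point 22 (class 1): distance = 0
Point 25 (class 1): distance = 3
Point 17 (class 1): distance = 5
K=3 nearest neighbors: classes = [1, 1, 1]
Votes for class 1: 3 / 3
Majority vote => class 1

1


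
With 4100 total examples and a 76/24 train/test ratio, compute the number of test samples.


Train samples = 4100 * 76% = 3116
Test samples = 4100 - 3116
= 984

984


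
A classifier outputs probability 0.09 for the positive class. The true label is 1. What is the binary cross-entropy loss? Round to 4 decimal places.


For y=1: Loss = -log(p)
= -log(0.09)
= -(-2.4079)
= 2.4079

2.4079


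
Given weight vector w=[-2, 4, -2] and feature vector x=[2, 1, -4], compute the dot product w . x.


Element-wise products:
-2 * 2 = -4
4 * 1 = 4
-2 * -4 = 8
Sum = -4 + 4 + 8
= 8

8


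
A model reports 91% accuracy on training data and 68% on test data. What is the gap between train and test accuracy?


Gap = train_accuracy - test_accuracy
= 91 - 68
= 23%
This large gap strongly indicates overfitting.

23


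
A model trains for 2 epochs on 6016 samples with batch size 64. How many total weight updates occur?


Iterations per epoch = 6016 / 64 = 94
Total updates = iterations_per_epoch * epochs
= 94 * 2
= 188

188


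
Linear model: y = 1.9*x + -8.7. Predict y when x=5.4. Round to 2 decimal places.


y = 1.9 * 5.4 + (-8.7)
= 10.26 + (-8.7)
= 1.56

1.56


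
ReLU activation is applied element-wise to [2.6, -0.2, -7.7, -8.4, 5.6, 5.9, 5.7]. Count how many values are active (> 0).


ReLU(x) = max(0, x) for each element:
ReLU(2.6) = 2.6
ReLU(-0.2) = 0
ReLU(-7.7) = 0
ReLU(-8.4) = 0
ReLU(5.6) = 5.6
ReLU(5.9) = 5.9
ReLU(5.7) = 5.7
Active neurons (>0): 4

4


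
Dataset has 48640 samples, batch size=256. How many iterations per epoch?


Iterations per epoch = dataset_size / batch_size
= 48640 / 256
= 190

190


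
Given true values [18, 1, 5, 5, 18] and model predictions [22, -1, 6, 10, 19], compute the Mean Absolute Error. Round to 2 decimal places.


Absolute errors: [4, 2, 1, 5, 1]
Sum of absolute errors = 13
MAE = 13 / 5 = 2.60

2.60


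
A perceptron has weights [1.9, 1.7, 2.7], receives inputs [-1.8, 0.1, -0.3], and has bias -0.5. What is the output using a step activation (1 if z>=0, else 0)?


z = w . x + b
= 1.9*-1.8 + 1.7*0.1 + 2.7*-0.3 + -0.5
= -3.42 + 0.17 + -0.81 + -0.5
= -4.06 + -0.5
= -4.56
Since z = -4.56 < 0, output = 0

0


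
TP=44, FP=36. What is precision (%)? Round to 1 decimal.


Precision = TP / (TP + FP) * 100
= 44 / (44 + 36)
= 44 / 80
= 0.55
= 55.0%

55.0


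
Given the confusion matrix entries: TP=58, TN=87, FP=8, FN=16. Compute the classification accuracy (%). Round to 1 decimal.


Accuracy = (TP + TN) / (TP + TN + FP + FN) * 100
= (58 + 87) / (58 + 87 + 8 + 16)
= 145 / 169
= 0.858
= 85.8%

85.8


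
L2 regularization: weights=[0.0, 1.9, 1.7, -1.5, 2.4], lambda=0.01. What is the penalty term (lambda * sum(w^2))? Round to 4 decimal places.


Squaring each weight:
0.0^2 = 0.0
1.9^2 = 3.61
1.7^2 = 2.89
(-1.5)^2 = 2.25
2.4^2 = 5.76
Sum of squares = 14.51
Penalty = 0.01 * 14.51 = 0.1451

0.1451


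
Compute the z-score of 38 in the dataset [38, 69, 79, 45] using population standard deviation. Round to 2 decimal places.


Mean = (38 + 69 + 79 + 45) / 4 = 57.75
Variance = sum((x_i - mean)^2) / n = 282.6875
Std = sqrt(282.6875) = 16.8133
Z = (x - mean) / std
= (38 - 57.75) / 16.8133
= -19.75 / 16.8133
= -1.17

-1.17


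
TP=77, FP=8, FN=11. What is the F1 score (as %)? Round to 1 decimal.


Precision = TP / (TP + FP) = 77 / 85 = 0.9059
Recall = TP / (TP + FN) = 77 / 88 = 0.875
F1 = 2 * P * R / (P + R)
= 2 * 0.9059 * 0.875 / (0.9059 + 0.875)
= 1.5853 / 1.7809
= 0.8902
As percentage: 89.0%

89.0


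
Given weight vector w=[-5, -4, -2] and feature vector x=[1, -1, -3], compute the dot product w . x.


Element-wise products:
-5 * 1 = -5
-4 * -1 = 4
-2 * -3 = 6
Sum = -5 + 4 + 6
= 5

5


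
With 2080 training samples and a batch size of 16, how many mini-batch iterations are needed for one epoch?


Iterations per epoch = dataset_size / batch_size
= 2080 / 16
= 130

130


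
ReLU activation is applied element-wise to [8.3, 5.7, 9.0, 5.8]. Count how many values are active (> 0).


ReLU(x) = max(0, x) for each element:
ReLU(8.3) = 8.3
ReLU(5.7) = 5.7
ReLU(9.0) = 9.0
ReLU(5.8) = 5.8
Active neurons (>0): 4

4


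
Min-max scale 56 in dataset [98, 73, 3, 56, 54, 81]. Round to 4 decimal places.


Min = 3, Max = 98
Range = 98 - 3 = 95
Scaled = (x - min) / (max - min)
= (56 - 3) / 95
= 53 / 95
= 0.5579

0.5579


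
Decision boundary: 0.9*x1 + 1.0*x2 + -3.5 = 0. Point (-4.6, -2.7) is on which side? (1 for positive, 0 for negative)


Compute 0.9 * -4.6 + 1.0 * -2.7 + -3.5
= -4.14 + -2.7 + -3.5
= -10.34
Since -10.34 < 0, the point is on the negative side.

0


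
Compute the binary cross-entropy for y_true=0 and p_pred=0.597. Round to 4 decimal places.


For y=0: Loss = -log(1-p)
= -log(1 - 0.597)
= -log(0.403)
= -(-0.9088)
= 0.9088

0.9088


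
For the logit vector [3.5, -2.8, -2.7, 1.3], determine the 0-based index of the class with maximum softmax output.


Softmax is a monotonic transformation, so it preserves the argmax.
We need to find the index of the maximum logit.
Index 0: 3.5
Index 1: -2.8
Index 2: -2.7
Index 3: 1.3
Maximum logit = 3.5 at index 0

0


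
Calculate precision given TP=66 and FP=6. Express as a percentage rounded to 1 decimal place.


Precision = TP / (TP + FP) * 100
= 66 / (66 + 6)
= 66 / 72
= 0.9167
= 91.7%

91.7


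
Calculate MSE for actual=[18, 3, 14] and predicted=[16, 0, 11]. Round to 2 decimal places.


Differences: [2, 3, 3]
Squared errors: [4, 9, 9]
Sum of squared errors = 22
MSE = 22 / 3 = 7.33

7.33


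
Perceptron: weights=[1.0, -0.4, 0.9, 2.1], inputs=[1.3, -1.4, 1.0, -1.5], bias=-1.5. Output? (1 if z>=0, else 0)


z = w . x + b
= 1.0*1.3 + -0.4*-1.4 + 0.9*1.0 + 2.1*-1.5 + -1.5
= 1.3 + 0.56 + 0.9 + -3.15 + -1.5
= -0.39 + -1.5
= -1.89
Since z = -1.89 < 0, output = 0

0


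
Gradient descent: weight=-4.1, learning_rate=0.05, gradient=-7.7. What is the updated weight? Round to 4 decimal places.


w_new = w_old - lr * gradient
= -4.1 - 0.05 * -7.7
= -4.1 - (-0.385)
= -3.7150

-3.7150


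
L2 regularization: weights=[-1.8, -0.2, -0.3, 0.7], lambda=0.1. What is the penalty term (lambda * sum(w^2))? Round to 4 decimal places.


Squaring each weight:
(-1.8)^2 = 3.24
(-0.2)^2 = 0.04
(-0.3)^2 = 0.09
0.7^2 = 0.49
Sum of squares = 3.86
Penalty = 0.1 * 3.86 = 0.3860

0.3860


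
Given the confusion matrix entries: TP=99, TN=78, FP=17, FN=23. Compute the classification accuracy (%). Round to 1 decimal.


Accuracy = (TP + TN) / (TP + TN + FP + FN) * 100
= (99 + 78) / (99 + 78 + 17 + 23)
= 177 / 217
= 0.8157
= 81.6%

81.6


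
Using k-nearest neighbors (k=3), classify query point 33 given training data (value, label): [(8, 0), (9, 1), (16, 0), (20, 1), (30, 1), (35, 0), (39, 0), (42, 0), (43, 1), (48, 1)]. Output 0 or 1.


Distances from query 33:
Point 35 (class 0): distance = 2
Point 30 (class 1): distance = 3
Point 39 (class 0): distance = 6
K=3 nearest neighbors: classes = [0, 1, 0]
Votes for class 1: 1 / 3
Majority vote => class 0

0


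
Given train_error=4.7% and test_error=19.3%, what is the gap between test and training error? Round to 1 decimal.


Generalization gap = test_error - train_error
= 19.3 - 4.7
= 14.6%
A large gap suggests overfitting.

14.6


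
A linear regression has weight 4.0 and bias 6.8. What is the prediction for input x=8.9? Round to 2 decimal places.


y = 4.0 * 8.9 + (6.8)
= 35.6 + (6.8)
= 42.40

42.40


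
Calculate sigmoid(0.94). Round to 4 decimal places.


sigmoid(z) = 1 / (1 + exp(-z))
exp(-(0.94)) = exp(-0.94) = 0.3906
1 + 0.3906 = 1.3906
1 / 1.3906 = 0.7191

0.7191


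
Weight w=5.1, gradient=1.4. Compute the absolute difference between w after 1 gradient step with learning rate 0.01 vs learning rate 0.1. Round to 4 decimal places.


With lr=0.01: w_new = 5.1 - 0.01 * 1.4 = 5.086
With lr=0.1: w_new = 5.1 - 0.1 * 1.4 = 4.96
Absolute difference = |5.086 - 4.96|
= 0.1260

0.1260


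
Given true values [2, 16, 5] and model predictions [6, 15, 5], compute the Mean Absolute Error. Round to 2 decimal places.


Absolute errors: [4, 1, 0]
Sum of absolute errors = 5
MAE = 5 / 3 = 1.67

1.67


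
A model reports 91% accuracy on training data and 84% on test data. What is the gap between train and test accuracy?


Gap = train_accuracy - test_accuracy
= 91 - 84
= 7%
This moderate gap may indicate mild overfitting.

7


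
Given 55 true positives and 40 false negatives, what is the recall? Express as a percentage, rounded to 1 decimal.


Recall = TP / (TP + FN) * 100
= 55 / (55 + 40)
= 55 / 95
= 0.5789
= 57.9%

57.9


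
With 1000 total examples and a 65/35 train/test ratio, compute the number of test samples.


Train samples = 1000 * 65% = 650
Test samples = 1000 - 650
= 350

350


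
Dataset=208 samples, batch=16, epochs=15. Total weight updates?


Iterations per epoch = 208 / 16 = 13
Total updates = iterations_per_epoch * epochs
= 13 * 15
= 195

195


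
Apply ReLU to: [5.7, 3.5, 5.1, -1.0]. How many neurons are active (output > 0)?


ReLU(x) = max(0, x) for each element:
ReLU(5.7) = 5.7
ReLU(3.5) = 3.5
ReLU(5.1) = 5.1
ReLU(-1.0) = 0
Active neurons (>0): 3

3


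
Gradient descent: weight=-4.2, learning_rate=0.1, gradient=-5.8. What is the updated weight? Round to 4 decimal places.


w_new = w_old - lr * gradient
= -4.2 - 0.1 * -5.8
= -4.2 - (-0.58)
= -3.6200

-3.6200


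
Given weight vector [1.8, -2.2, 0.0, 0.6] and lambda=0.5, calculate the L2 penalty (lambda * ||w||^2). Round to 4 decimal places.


Squaring each weight:
1.8^2 = 3.24
(-2.2)^2 = 4.84
0.0^2 = 0.0
0.6^2 = 0.36
Sum of squares = 8.44
Penalty = 0.5 * 8.44 = 4.2200

4.2200


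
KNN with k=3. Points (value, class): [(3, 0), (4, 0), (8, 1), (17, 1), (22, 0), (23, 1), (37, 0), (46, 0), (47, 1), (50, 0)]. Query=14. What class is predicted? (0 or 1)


Distances from query 14:
Point 17 (class 1): distance = 3
Point 8 (class 1): distance = 6
Point 22 (class 0): distance = 8
K=3 nearest neighbors: classes = [1, 1, 0]
Votes for class 1: 2 / 3
Majority vote => class 1

1


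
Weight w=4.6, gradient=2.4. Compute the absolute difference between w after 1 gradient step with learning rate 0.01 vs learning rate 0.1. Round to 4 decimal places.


With lr=0.01: w_new = 4.6 - 0.01 * 2.4 = 4.576
With lr=0.1: w_new = 4.6 - 0.1 * 2.4 = 4.36
Absolute difference = |4.576 - 4.36|
= 0.2160

0.2160


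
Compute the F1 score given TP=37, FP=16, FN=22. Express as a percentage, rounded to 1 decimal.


Precision = TP / (TP + FP) = 37 / 53 = 0.6981
Recall = TP / (TP + FN) = 37 / 59 = 0.6271
F1 = 2 * P * R / (P + R)
= 2 * 0.6981 * 0.6271 / (0.6981 + 0.6271)
= 0.8756 / 1.3252
= 0.6607
As percentage: 66.1%

66.1


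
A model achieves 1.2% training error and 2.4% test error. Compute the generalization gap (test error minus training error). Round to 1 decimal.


Generalization gap = test_error - train_error
= 2.4 - 1.2
= 1.2%
A small gap suggests good generalization.

1.2


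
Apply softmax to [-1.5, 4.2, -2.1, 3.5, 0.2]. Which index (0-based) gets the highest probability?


Softmax is a monotonic transformation, so it preserves the argmax.
We need to find the index of the maximum logit.
Index 0: -1.5
Index 1: 4.2
Index 2: -2.1
Index 3: 3.5
Index 4: 0.2
Maximum logit = 4.2 at index 1

1


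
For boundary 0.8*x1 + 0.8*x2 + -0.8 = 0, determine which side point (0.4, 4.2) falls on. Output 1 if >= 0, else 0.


Compute 0.8 * 0.4 + 0.8 * 4.2 + -0.8
= 0.32 + 3.36 + -0.8
= 2.88
Since 2.88 >= 0, the point is on the positive side.

1


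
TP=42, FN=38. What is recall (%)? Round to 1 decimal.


Recall = TP / (TP + FN) * 100
= 42 / (42 + 38)
= 42 / 80
= 0.525
= 52.5%

52.5


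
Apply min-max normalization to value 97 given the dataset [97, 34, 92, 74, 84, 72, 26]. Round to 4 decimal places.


Min = 26, Max = 97
Range = 97 - 26 = 71
Scaled = (x - min) / (max - min)
= (97 - 26) / 71
= 71 / 71
= 1.0000

1.0000


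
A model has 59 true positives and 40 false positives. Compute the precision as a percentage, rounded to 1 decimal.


Precision = TP / (TP + FP) * 100
= 59 / (59 + 40)
= 59 / 99
= 0.596
= 59.6%

59.6


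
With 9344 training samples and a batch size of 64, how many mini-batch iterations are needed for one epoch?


Iterations per epoch = dataset_size / batch_size
= 9344 / 64
= 146

146


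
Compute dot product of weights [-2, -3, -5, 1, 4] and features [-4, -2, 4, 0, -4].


Element-wise products:
-2 * -4 = 8
-3 * -2 = 6
-5 * 4 = -20
1 * 0 = 0
4 * -4 = -16
Sum = 8 + 6 + -20 + 0 + -16
= -22

-22


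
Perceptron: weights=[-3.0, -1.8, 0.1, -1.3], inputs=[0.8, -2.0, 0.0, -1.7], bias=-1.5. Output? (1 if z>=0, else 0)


z = w . x + b
= -3.0*0.8 + -1.8*-2.0 + 0.1*0.0 + -1.3*-1.7 + -1.5
= -2.4 + 3.6 + 0.0 + 2.21 + -1.5
= 3.41 + -1.5
= 1.91
Since z = 1.91 >= 0, output = 1

1


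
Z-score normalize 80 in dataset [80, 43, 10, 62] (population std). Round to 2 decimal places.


Mean = (80 + 43 + 10 + 62) / 4 = 48.75
Variance = sum((x_i - mean)^2) / n = 671.6875
Std = sqrt(671.6875) = 25.9169
Z = (x - mean) / std
= (80 - 48.75) / 25.9169
= 31.25 / 25.9169
= 1.21

1.21


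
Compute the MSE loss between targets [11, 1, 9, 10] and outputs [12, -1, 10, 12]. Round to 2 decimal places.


Differences: [-1, 2, -1, -2]
Squared errors: [1, 4, 1, 4]
Sum of squared errors = 10
MSE = 10 / 4 = 2.50

2.50


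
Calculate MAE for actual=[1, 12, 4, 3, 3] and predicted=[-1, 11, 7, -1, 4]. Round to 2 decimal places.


Absolute errors: [2, 1, 3, 4, 1]
Sum of absolute errors = 11
MAE = 11 / 5 = 2.20

2.20


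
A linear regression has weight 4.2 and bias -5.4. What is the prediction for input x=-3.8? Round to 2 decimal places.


y = 4.2 * -3.8 + (-5.4)
= -15.96 + (-5.4)
= -21.36

-21.36


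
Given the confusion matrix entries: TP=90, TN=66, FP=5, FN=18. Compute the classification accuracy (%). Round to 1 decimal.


Accuracy = (TP + TN) / (TP + TN + FP + FN) * 100
= (90 + 66) / (90 + 66 + 5 + 18)
= 156 / 179
= 0.8715
= 87.2%

87.2


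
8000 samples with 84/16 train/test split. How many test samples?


Train samples = 8000 * 84% = 6720
Test samples = 8000 - 6720
= 1280

1280


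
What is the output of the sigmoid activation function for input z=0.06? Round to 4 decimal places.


sigmoid(z) = 1 / (1 + exp(-z))
exp(-(0.06)) = exp(-0.06) = 0.9418
1 + 0.9418 = 1.9418
1 / 1.9418 = 0.5150

0.5150


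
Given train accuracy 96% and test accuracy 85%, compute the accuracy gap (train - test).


Gap = train_accuracy - test_accuracy
= 96 - 85
= 11%
This gap suggests the model is overfitting.

11


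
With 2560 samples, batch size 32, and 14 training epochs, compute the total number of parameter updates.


Iterations per epoch = 2560 / 32 = 80
Total updates = iterations_per_epoch * epochs
= 80 * 14
= 1120

1120


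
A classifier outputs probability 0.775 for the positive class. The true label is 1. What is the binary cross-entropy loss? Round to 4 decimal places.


For y=1: Loss = -log(p)
= -log(0.775)
= -(-0.2549)
= 0.2549

0.2549


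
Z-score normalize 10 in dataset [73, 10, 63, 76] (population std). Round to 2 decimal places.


Mean = (73 + 10 + 63 + 76) / 4 = 55.5
Variance = sum((x_i - mean)^2) / n = 713.25
Std = sqrt(713.25) = 26.7067
Z = (x - mean) / std
= (10 - 55.5) / 26.7067
= -45.5 / 26.7067
= -1.70

-1.70


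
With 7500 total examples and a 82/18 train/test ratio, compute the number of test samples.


Train samples = 7500 * 82% = 6150
Test samples = 7500 - 6150
= 1350

1350


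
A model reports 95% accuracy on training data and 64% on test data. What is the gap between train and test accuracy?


Gap = train_accuracy - test_accuracy
= 95 - 64
= 31%
This large gap strongly indicates overfitting.

31


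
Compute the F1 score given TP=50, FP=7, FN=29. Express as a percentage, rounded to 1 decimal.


Precision = TP / (TP + FP) = 50 / 57 = 0.8772
Recall = TP / (TP + FN) = 50 / 79 = 0.6329
F1 = 2 * P * R / (P + R)
= 2 * 0.8772 * 0.6329 / (0.8772 + 0.6329)
= 1.1104 / 1.5101
= 0.7353
As percentage: 73.5%

73.5


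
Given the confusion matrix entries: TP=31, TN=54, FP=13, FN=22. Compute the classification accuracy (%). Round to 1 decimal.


Accuracy = (TP + TN) / (TP + TN + FP + FN) * 100
= (31 + 54) / (31 + 54 + 13 + 22)
= 85 / 120
= 0.7083
= 70.8%

70.8


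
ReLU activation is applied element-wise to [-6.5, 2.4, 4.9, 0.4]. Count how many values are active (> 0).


ReLU(x) = max(0, x) for each element:
ReLU(-6.5) = 0
ReLU(2.4) = 2.4
ReLU(4.9) = 4.9
ReLU(0.4) = 0.4
Active neurons (>0): 3

3


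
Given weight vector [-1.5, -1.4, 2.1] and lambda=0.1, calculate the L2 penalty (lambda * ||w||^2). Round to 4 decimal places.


Squaring each weight:
(-1.5)^2 = 2.25
(-1.4)^2 = 1.96
2.1^2 = 4.41
Sum of squares = 8.62
Penalty = 0.1 * 8.62 = 0.8620

0.8620


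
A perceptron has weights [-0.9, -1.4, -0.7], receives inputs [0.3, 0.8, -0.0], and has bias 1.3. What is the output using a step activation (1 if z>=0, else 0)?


z = w . x + b
= -0.9*0.3 + -1.4*0.8 + -0.7*-0.0 + 1.3
= -0.27 + -1.12 + 0.0 + 1.3
= -1.39 + 1.3
= -0.09
Since z = -0.09 < 0, output = 0

0


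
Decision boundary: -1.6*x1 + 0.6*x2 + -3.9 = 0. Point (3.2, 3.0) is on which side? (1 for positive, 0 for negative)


Compute -1.6 * 3.2 + 0.6 * 3.0 + -3.9
= -5.12 + 1.8 + -3.9
= -7.22
Since -7.22 < 0, the point is on the negative side.

0


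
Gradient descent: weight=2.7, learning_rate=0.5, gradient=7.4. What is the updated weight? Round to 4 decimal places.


w_new = w_old - lr * gradient
= 2.7 - 0.5 * 7.4
= 2.7 - (3.7)
= -1.0000

-1.0000


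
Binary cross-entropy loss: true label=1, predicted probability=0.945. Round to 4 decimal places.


For y=1: Loss = -log(p)
= -log(0.945)
= -(-0.0566)
= 0.0566

0.0566


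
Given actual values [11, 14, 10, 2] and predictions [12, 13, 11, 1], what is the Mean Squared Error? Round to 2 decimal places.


Differences: [-1, 1, -1, 1]
Squared errors: [1, 1, 1, 1]
Sum of squared errors = 4
MSE = 4 / 4 = 1.00

1.00


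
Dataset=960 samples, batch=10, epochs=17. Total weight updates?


Iterations per epoch = 960 / 10 = 96
Total updates = iterations_per_epoch * epochs
= 96 * 17
= 1632

1632


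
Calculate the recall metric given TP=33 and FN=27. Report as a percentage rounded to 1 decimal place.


Recall = TP / (TP + FN) * 100
= 33 / (33 + 27)
= 33 / 60
= 0.55
= 55.0%

55.0


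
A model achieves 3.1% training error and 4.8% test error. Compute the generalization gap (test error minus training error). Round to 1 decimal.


Generalization gap = test_error - train_error
= 4.8 - 3.1
= 1.7%
A small gap suggests good generalization.

1.7


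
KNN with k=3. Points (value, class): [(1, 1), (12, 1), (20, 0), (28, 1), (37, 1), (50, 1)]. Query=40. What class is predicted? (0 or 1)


Distances from query 40:
Point 37 (class 1): distance = 3
Point 50 (class 1): distance = 10
Point 28 (class 1): distance = 12
K=3 nearest neighbors: classes = [1, 1, 1]
Votes for class 1: 3 / 3
Majority vote => class 1

1


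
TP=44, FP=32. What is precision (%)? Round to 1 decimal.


Precision = TP / (TP + FP) * 100
= 44 / (44 + 32)
= 44 / 76
= 0.5789
= 57.9%

57.9


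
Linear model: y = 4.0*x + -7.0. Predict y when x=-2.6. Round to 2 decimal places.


y = 4.0 * -2.6 + (-7.0)
= -10.4 + (-7.0)
= -17.40

-17.40


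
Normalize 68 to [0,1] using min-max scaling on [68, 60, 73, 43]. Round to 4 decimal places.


Min = 43, Max = 73
Range = 73 - 43 = 30
Scaled = (x - min) / (max - min)
= (68 - 43) / 30
= 25 / 30
= 0.8333

0.8333


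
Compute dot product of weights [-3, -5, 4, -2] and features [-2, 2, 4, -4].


Element-wise products:
-3 * -2 = 6
-5 * 2 = -10
4 * 4 = 16
-2 * -4 = 8
Sum = 6 + -10 + 16 + 8
= 20

20


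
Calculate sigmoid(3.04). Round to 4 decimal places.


sigmoid(z) = 1 / (1 + exp(-z))
exp(-(3.04)) = exp(-3.04) = 0.0478
1 + 0.0478 = 1.0478
1 / 1.0478 = 0.9543

0.9543


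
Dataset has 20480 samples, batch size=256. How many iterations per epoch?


Iterations per epoch = dataset_size / batch_size
= 20480 / 256
= 80

80


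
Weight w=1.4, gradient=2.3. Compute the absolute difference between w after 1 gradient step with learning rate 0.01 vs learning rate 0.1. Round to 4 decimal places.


With lr=0.01: w_new = 1.4 - 0.01 * 2.3 = 1.377
With lr=0.1: w_new = 1.4 - 0.1 * 2.3 = 1.17
Absolute difference = |1.377 - 1.17|
= 0.2070

0.2070


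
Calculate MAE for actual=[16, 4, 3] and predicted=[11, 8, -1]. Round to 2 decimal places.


Absolute errors: [5, 4, 4]
Sum of absolute errors = 13
MAE = 13 / 3 = 4.33

4.33


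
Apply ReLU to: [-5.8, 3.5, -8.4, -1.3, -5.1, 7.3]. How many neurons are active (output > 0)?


ReLU(x) = max(0, x) for each element:
ReLU(-5.8) = 0
ReLU(3.5) = 3.5
ReLU(-8.4) = 0
ReLU(-1.3) = 0
ReLU(-5.1) = 0
ReLU(7.3) = 7.3
Active neurons (>0): 2

2


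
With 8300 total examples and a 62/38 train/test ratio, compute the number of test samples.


Train samples = 8300 * 62% = 5146
Test samples = 8300 - 5146
= 3154

3154


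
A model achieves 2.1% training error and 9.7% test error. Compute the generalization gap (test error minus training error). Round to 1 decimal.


Generalization gap = test_error - train_error
= 9.7 - 2.1
= 7.6%
A moderate gap.

7.6


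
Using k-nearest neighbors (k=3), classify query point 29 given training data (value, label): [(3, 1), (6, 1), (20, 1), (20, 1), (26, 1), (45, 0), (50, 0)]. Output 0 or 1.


Distances from query 29:
Point 26 (class 1): distance = 3
Point 20 (class 1): distance = 9
Point 20 (class 1): distance = 9
K=3 nearest neighbors: classes = [1, 1, 1]
Votes for class 1: 3 / 3
Majority vote => class 1

1
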